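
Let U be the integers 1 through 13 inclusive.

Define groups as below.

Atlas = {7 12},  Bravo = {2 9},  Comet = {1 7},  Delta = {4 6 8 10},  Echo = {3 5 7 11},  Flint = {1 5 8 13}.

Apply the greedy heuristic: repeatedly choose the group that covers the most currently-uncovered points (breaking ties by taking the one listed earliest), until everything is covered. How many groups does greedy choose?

Greedy: pick Delta (covers 4 new) → pick Echo (covers 4 new) → pick Bravo (covers 2 new) → pick Flint (covers 2 new) → pick Atlas (covers 1 new). Total picks: 5.

5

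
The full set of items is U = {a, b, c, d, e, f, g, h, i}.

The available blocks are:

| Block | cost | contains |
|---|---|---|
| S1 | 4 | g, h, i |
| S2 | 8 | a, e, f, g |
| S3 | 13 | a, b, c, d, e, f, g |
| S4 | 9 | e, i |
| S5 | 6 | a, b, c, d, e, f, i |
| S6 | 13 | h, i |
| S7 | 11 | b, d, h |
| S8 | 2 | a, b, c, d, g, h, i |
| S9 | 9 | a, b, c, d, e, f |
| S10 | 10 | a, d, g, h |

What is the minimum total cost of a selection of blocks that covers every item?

S5, S8 together cover every item (S5 ∪ S8 = {a, b, c, d, e, f, g, h, i}); total cost 6 + 2 = 8.
No covering selection has total cost below 8.

8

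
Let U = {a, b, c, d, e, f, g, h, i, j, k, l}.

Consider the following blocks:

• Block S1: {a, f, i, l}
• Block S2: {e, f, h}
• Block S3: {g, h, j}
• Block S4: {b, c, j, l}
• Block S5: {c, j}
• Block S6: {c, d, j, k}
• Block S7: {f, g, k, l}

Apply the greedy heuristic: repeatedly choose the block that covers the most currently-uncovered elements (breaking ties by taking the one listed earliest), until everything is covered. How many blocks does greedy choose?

5

Greedy: pick S1 (covers 4 new) → pick S6 (covers 4 new) → pick S2 (covers 2 new) → pick S3 (covers 1 new) → pick S4 (covers 1 new). Total picks: 5.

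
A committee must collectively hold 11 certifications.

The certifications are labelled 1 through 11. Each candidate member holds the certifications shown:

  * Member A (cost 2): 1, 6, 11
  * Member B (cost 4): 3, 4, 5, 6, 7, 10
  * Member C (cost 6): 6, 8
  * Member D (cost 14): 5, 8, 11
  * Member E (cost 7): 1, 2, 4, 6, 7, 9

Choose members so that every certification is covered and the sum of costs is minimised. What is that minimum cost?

19

A, B, C, E together cover every certification (A ∪ B ∪ C ∪ E = {1, 2, 3, 4, 5, 6, 7, 8, 9, 10, 11}); total cost 2 + 4 + 6 + 7 = 19.
No covering selection has total cost below 19.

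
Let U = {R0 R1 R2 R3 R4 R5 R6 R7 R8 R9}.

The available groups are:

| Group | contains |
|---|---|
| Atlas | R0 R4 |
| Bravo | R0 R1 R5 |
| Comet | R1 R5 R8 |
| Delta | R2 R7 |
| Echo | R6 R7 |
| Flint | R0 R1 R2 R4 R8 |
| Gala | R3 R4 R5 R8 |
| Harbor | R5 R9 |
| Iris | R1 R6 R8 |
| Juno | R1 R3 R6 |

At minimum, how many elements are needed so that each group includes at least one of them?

4

The 4 elements {R1, R4, R7, R9} hit every group.
The groups Atlas, Delta, Harbor, Juno are pairwise disjoint, so any hitting set needs a separate element for each — at least 4. Hence 4 is optimal.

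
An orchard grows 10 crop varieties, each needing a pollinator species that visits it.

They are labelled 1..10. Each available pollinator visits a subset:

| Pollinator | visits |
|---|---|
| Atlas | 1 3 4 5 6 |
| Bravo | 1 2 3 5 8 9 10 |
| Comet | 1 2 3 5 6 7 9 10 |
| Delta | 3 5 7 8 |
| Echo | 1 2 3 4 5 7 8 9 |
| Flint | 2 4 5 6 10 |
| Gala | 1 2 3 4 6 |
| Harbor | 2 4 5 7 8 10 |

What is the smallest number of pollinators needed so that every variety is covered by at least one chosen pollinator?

2

Comet and Harbor together: Comet ∪ Harbor = {1, 2, 3, 4, 5, 6, 7, 8, 9, 10} — every variety is covered.
No single pollinator has all 10 varieties (the largest, Comet, has 8), so 2 is optimal.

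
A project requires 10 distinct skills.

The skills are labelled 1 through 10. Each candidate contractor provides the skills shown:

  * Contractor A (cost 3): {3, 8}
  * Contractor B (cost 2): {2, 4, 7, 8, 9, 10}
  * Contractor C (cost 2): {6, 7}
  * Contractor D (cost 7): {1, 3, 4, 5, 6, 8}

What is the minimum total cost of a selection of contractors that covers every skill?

B, D together cover every skill (B ∪ D = {1, 2, 3, 4, 5, 6, 7, 8, 9, 10}); total cost 2 + 7 = 9.
No covering selection has total cost below 9.

9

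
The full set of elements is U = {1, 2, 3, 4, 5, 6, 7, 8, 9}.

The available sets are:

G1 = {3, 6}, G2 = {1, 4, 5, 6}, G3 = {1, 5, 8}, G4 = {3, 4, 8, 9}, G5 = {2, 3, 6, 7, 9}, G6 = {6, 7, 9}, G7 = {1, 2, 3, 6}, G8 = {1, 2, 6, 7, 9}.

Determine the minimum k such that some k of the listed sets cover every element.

3

Take {G2, G3, G5}. Their union is {1, 2, 3, 4, 5, 6, 7, 8, 9}, which is all 9 elements.
No 2 of the 8 sets cover everything (all 28 combinations miss at least one element), so 3 is optimal.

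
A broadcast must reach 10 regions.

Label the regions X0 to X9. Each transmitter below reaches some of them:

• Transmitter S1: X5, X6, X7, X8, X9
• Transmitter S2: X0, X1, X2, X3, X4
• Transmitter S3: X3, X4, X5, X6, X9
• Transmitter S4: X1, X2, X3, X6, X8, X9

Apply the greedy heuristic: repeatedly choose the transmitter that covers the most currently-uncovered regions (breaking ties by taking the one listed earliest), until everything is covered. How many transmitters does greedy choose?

3

Greedy: pick S4 (covers 6 new) → pick S1 (covers 2 new) → pick S2 (covers 2 new). Total picks: 3.
(The true minimum cover uses only 2 transmitters, so greedy is not optimal here.)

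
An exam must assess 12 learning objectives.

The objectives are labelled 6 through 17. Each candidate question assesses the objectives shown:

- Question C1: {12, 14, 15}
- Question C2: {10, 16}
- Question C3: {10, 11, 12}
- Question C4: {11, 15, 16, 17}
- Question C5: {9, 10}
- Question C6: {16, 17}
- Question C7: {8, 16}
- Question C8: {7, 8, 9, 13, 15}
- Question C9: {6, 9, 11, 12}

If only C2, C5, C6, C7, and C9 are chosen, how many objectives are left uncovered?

Union of C2, C5, C6, C7, C9 = {6, 8, 9, 10, 11, 12, 16, 17}.
Not covered: 7, 13, 14, 15 — 4 objectives.

4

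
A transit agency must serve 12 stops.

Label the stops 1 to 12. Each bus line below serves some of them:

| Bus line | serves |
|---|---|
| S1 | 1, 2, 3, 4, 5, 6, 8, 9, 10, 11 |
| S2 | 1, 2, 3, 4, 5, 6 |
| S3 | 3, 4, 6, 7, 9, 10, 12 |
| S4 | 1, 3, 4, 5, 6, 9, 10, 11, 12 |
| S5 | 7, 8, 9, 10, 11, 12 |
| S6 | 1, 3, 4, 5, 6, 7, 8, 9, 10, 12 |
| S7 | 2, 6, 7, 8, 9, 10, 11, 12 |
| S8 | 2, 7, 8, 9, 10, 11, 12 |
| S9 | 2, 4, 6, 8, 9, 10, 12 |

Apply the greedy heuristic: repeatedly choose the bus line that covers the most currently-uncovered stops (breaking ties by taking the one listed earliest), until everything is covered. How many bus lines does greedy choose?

Greedy: pick S1 (covers 10 new) → pick S3 (covers 2 new). Total picks: 2.

2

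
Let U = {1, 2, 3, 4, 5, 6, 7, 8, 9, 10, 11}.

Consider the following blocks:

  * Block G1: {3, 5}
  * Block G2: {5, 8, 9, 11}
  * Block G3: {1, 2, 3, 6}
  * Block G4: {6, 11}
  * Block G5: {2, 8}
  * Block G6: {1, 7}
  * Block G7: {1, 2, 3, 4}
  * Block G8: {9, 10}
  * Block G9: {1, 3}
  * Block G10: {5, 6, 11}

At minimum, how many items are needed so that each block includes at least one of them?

5

H = {1, 2, 5, 6, 9} meets every block (each contains at least one member of H), and |H| = 5.
The blocks G1, G4, G5, G6, G8 are pairwise disjoint, so any hitting set needs a separate item for each — at least 5. Hence 5 is optimal.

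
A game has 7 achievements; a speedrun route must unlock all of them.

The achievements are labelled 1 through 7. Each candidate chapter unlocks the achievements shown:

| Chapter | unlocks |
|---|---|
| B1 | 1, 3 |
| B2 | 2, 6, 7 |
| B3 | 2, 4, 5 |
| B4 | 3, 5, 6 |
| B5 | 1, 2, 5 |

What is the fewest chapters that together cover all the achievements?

B1 and B2 and B3 together: B1 ∪ B2 ∪ B3 = {1, 2, 3, 4, 5, 6, 7} — every achievement is covered.
Each chapter has at most 3 achievements, and 2·3 = 6 < 7 — so at least 3 chapters are needed, and 3 is optimal.

3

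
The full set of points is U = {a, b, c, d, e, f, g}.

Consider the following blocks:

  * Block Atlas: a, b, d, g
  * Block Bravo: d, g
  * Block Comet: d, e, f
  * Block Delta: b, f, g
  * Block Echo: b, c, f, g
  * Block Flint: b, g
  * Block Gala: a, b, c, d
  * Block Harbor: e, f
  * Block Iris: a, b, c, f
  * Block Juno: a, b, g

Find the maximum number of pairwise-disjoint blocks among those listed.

Gala, Harbor are pairwise disjoint (Gala={a,b,c,d}; Harbor={e,f}).
Every remaining block overlaps one of these, and no 3 of the listed blocks are pairwise disjoint, so 2 is the maximum.

2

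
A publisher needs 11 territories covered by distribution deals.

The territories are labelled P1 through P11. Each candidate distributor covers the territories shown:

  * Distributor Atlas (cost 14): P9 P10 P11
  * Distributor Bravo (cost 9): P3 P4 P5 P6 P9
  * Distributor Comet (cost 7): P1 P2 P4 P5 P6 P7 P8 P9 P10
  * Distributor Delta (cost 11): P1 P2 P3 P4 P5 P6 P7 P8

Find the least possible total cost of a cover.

25

Atlas, Delta together cover every territory (Atlas ∪ Delta = {P1, P2, P3, P4, P5, P6, P7, P8, P9, P10, P11}); total cost 14 + 11 = 25.
The greedy pick Comet, Bravo, Atlas costs 30; no covering selection beats 25.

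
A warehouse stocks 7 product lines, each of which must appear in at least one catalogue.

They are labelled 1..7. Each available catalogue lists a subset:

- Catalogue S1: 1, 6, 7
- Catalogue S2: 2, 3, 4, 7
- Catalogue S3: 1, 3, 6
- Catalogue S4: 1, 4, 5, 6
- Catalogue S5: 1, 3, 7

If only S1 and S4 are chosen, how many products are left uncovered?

2

Union of S1, S4 = {1, 4, 5, 6, 7}.
Not covered: 2, 3 — 2 products.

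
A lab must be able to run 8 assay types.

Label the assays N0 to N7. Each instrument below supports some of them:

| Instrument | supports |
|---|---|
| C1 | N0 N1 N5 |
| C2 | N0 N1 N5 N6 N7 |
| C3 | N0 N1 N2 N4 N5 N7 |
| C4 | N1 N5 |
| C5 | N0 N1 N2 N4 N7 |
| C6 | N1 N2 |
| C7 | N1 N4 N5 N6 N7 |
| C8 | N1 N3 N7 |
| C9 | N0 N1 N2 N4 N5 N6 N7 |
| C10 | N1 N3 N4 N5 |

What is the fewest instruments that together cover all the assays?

2

C8 and C9 together: C8 ∪ C9 = {N0, N1, N2, N3, N4, N5, N6, N7} — every assay is covered.
No single instrument has all 8 assays (the largest, C9, has 7), so 2 is optimal.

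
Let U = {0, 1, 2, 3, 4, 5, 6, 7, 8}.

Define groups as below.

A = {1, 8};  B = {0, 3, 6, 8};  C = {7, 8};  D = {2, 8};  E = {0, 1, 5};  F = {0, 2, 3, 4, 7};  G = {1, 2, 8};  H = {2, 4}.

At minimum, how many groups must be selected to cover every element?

B, E, and F cover everything between them: the union {0, 1, 2, 3, 4, 5, 6, 7, 8} is all of U.
Only E contains 5, so E is forced; the remaining 6 elements need at least 2 more groups (each remaining group adds at most 4) — so at least 3 groups are needed, and 3 is optimal.

3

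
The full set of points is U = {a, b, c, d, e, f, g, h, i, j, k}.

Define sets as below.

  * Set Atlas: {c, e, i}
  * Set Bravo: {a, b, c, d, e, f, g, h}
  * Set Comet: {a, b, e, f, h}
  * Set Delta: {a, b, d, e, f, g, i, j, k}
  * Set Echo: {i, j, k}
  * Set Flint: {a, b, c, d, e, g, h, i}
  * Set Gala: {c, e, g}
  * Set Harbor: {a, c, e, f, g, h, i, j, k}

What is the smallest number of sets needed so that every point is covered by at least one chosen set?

2

Take {Bravo, Harbor}. Their union is {a, b, c, d, e, f, g, h, i, j, k}, which is all 11 points.
No single set has all 11 points (the largest, Delta, has 9), so 2 is optimal.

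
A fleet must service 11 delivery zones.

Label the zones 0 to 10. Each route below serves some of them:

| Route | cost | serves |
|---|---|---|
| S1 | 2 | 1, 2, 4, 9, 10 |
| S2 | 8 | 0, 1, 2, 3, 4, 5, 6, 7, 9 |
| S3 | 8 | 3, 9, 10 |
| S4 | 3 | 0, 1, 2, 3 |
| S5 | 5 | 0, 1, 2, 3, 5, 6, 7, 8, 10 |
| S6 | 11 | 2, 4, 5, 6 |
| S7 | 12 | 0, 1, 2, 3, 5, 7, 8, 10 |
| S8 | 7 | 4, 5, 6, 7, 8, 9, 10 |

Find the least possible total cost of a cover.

7

S1, S5 together cover every zone (S1 ∪ S5 = {0, 1, 2, 3, 4, 5, 6, 7, 8, 9, 10}); total cost 2 + 5 = 7.
No covering selection has total cost below 7.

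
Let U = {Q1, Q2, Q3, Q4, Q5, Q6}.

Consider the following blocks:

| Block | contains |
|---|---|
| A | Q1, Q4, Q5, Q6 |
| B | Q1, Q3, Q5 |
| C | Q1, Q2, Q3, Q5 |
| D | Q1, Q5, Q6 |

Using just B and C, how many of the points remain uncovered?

2

Union of B, C = {Q1, Q2, Q3, Q5}.
Not covered: Q4, Q6 — 2 points.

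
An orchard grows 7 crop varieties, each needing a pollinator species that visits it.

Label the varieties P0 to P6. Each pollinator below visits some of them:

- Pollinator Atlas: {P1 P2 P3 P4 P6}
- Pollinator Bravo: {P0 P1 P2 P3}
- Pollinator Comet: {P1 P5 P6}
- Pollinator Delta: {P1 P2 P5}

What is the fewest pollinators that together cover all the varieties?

Atlas and Bravo and Delta together: Atlas ∪ Bravo ∪ Delta = {P0, P1, P2, P3, P4, P5, P6} — every variety is covered.
Only Bravo contains P0, so Bravo is forced; the remaining 3 varieties need at least 2 more pollinators (each remaining pollinator adds at most 2) — so at least 3 pollinators are needed, and 3 is optimal.

3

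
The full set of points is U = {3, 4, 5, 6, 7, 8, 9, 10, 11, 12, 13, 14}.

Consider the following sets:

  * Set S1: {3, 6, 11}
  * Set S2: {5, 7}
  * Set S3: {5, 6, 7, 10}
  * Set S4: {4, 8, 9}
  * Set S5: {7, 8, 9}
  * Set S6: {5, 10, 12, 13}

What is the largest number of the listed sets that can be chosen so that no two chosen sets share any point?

3

S1, S5, S6 are pairwise disjoint (S1={3,6,11}; S5={7,8,9}; S6={5,10,12,13}).
Every remaining set overlaps one of these, and no 4 of the listed sets are pairwise disjoint, so 3 is the maximum.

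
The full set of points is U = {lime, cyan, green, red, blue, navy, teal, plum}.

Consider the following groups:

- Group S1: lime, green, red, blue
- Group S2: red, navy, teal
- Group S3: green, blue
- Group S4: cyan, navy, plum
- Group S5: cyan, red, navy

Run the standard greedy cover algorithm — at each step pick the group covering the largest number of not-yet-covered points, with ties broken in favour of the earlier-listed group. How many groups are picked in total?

3

Greedy: pick S1 (covers 4 new) → pick S4 (covers 3 new) → pick S2 (covers 1 new). Total picks: 3.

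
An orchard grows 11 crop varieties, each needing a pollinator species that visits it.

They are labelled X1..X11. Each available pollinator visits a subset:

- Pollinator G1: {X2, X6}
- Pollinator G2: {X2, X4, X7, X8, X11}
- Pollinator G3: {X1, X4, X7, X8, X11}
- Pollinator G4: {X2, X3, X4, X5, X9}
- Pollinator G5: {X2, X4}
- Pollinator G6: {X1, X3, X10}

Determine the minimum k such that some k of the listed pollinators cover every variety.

Take {G1, G3, G4, G6}. Their union is {X1, X2, X3, X4, X5, X6, X7, X8, X9, X10, X11}, which is all 11 varieties.
No 3 of the 6 pollinators cover everything (all 20 combinations miss at least one variety), so 4 is optimal.

4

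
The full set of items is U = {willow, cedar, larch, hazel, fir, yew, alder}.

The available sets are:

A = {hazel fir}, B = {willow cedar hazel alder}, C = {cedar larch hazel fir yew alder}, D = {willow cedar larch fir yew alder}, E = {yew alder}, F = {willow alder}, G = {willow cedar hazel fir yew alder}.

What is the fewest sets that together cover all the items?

B and C cover everything between them: the union {willow, cedar, larch, hazel, fir, yew, alder} is all of U.
No single set has all 7 items (the largest, C, has 6), so 2 is optimal.

2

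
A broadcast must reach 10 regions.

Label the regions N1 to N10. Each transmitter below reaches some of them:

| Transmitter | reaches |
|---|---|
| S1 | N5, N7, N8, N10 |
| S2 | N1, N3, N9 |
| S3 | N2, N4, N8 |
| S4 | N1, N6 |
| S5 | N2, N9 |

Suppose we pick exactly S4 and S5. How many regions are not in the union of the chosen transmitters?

6

Union of S4, S5 = {N1, N2, N6, N9}.
Not covered: N3, N4, N5, N7, N8, N10 — 6 regions.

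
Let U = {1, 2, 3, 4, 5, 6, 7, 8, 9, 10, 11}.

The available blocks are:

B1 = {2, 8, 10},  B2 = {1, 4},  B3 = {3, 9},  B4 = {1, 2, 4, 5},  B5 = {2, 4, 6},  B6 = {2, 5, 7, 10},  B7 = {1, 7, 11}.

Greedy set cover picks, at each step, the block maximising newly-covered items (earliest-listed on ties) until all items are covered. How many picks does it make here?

5

Greedy: pick B4 (covers 4 new) → pick B1 (covers 2 new) → pick B3 (covers 2 new) → pick B7 (covers 2 new) → pick B5 (covers 1 new). Total picks: 5.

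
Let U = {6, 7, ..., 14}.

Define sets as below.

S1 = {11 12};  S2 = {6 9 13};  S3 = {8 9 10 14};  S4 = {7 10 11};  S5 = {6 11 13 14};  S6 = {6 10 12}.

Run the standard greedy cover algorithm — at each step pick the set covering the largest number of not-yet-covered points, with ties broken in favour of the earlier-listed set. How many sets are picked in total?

4

Greedy: pick S3 (covers 4 new) → pick S5 (covers 3 new) → pick S1 (covers 1 new) → pick S4 (covers 1 new). Total picks: 4.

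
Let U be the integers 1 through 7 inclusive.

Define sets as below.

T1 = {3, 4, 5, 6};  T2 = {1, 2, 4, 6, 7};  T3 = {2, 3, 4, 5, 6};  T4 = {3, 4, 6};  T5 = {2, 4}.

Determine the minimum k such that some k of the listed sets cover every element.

2

T1 and T2 cover everything between them: the union {1, 2, 3, 4, 5, 6, 7} is all of U.
No single set has all 7 elements (the largest, T2, has 5), so 2 is optimal.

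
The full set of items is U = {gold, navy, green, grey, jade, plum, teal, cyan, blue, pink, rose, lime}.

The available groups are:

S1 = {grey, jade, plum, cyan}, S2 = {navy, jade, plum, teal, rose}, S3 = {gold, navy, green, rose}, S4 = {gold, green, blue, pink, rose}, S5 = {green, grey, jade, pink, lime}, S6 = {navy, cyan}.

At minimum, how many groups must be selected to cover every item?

Take {S1, S2, S4, S5}. Their union is {gold, navy, green, grey, jade, plum, teal, cyan, blue, pink, rose, lime}, which is all 12 items.
No 3 of the 6 groups cover everything (all 20 combinations miss at least one item), so 4 is optimal.

4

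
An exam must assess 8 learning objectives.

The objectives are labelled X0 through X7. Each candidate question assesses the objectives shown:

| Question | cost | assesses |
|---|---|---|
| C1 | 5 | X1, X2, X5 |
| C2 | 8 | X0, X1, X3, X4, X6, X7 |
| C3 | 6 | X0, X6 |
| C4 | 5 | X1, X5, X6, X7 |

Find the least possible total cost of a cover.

13

C1, C2 together cover every objective (C1 ∪ C2 = {X0, X1, X2, X3, X4, X5, X6, X7}); total cost 5 + 8 = 13.
The greedy pick C4, C2, C1 costs 18; no covering selection beats 13.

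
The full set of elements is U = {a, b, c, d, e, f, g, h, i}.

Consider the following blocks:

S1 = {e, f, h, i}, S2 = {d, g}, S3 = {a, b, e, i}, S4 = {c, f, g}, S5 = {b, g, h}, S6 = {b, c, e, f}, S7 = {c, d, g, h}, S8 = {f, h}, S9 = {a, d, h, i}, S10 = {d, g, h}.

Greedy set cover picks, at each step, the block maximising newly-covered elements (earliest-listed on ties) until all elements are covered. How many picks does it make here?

Greedy: pick S1 (covers 4 new) → pick S7 (covers 3 new) → pick S3 (covers 2 new). Total picks: 3.

3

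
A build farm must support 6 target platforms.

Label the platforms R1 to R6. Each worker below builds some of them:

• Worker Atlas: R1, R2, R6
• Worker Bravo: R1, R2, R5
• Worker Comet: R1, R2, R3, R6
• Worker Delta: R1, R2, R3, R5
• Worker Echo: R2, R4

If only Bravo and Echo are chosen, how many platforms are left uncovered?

2

Union of Bravo, Echo = {R1, R2, R4, R5}.
Not covered: R3, R6 — 2 platforms.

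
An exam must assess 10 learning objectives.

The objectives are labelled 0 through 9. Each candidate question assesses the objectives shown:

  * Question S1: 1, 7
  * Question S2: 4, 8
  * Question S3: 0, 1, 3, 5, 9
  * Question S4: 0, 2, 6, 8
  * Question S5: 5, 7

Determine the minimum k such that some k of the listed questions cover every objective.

Take {S1, S2, S3, S4}. Their union is {0, 1, 2, 3, 4, 5, 6, 7, 8, 9}, which is all 10 objectives.
No 3 of the 5 questions cover everything (all 10 combinations miss at least one objective), so 4 is optimal.

4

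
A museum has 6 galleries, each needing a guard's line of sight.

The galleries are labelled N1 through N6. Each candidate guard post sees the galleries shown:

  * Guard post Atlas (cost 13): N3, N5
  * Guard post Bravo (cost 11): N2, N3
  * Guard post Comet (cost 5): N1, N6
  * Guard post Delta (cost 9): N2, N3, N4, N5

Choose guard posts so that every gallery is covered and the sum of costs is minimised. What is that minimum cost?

Comet, Delta together cover every gallery (Comet ∪ Delta = {N1, N2, N3, N4, N5, N6}); total cost 5 + 9 = 14.
No covering selection has total cost below 14.

14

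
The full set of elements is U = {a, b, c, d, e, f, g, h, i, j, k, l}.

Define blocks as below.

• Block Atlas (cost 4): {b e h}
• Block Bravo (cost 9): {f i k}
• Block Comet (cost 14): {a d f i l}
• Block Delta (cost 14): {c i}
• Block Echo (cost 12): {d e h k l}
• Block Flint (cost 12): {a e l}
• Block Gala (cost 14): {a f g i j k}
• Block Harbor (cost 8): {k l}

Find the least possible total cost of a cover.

Atlas, Delta, Echo, Gala together cover every element (Atlas ∪ Delta ∪ Echo ∪ Gala = {a, b, c, d, e, f, g, h, i, j, k, l}); total cost 4 + 14 + 12 + 14 = 44.
No covering selection has total cost below 44.

44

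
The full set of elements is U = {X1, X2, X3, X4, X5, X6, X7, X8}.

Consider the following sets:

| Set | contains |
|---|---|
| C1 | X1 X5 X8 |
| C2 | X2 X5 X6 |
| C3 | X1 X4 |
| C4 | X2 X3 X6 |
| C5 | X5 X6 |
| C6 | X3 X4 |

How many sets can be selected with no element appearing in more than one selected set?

C3, C5 are pairwise disjoint (C3={X1,X4}; C5={X5,X6}).
Every remaining set overlaps one of these, and no 3 of the listed sets are pairwise disjoint, so 2 is the maximum.

2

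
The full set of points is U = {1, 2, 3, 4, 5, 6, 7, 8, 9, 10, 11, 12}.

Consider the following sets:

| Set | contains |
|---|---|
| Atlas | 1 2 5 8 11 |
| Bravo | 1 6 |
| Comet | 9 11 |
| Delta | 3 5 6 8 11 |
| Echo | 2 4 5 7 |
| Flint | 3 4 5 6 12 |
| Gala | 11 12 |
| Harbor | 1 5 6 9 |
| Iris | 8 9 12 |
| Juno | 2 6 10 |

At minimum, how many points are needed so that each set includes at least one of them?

4

H = {4, 6, 11, 12} meets every set (each contains at least one member of H), and |H| = 4.
No choice of 3 points meets every set, so 4 is the minimum.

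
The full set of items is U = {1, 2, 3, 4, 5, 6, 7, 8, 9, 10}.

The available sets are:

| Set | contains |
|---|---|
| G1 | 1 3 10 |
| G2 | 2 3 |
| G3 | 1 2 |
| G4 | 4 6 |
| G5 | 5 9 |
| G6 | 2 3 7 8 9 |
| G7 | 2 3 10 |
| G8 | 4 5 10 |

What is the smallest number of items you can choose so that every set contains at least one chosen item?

The 4 items {1, 3, 4, 9} hit every set.
No choice of 3 items meets every set, so 4 is the minimum.

4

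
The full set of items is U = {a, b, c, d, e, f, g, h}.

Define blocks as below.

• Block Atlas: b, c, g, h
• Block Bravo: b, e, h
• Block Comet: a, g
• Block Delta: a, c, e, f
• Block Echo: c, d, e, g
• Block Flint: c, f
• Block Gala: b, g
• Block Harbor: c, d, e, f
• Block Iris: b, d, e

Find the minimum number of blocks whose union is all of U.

3

Atlas and Delta and Echo together: Atlas ∪ Delta ∪ Echo = {a, b, c, d, e, f, g, h} — every item is covered.
No 2 of the 9 blocks cover everything (all 36 combinations miss at least one item), so 3 is optimal.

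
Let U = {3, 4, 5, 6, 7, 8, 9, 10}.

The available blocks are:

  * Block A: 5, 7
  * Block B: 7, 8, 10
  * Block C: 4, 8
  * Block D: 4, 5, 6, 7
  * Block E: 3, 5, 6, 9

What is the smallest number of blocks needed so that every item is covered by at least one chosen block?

B, C, and E cover everything between them: the union {3, 4, 5, 6, 7, 8, 9, 10} is all of U.
Only E contains 3, so E is forced; the remaining 4 items need at least 2 more blocks (each remaining block adds at most 3) — so at least 3 blocks are needed, and 3 is optimal.

3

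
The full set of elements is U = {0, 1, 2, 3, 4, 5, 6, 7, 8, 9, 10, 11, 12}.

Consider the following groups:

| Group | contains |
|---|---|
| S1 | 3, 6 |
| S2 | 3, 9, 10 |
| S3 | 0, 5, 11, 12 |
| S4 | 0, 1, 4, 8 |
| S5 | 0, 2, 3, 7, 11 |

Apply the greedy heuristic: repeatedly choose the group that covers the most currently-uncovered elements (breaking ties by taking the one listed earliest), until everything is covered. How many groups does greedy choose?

Greedy: pick S5 (covers 5 new) → pick S4 (covers 3 new) → pick S2 (covers 2 new) → pick S3 (covers 2 new) → pick S1 (covers 1 new). Total picks: 5.

5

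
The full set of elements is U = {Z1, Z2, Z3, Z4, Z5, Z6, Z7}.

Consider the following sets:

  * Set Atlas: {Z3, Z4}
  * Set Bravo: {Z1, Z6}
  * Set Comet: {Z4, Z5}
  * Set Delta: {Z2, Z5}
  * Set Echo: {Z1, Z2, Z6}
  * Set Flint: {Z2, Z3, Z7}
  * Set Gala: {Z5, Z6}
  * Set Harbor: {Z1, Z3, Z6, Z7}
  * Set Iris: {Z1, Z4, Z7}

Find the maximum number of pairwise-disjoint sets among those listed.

Bravo, Comet, Flint are pairwise disjoint (Bravo={Z1,Z6}; Comet={Z4,Z5}; Flint={Z2,Z3,Z7}).
Every remaining set overlaps one of these, and no 4 of the listed sets are pairwise disjoint, so 3 is the maximum.

3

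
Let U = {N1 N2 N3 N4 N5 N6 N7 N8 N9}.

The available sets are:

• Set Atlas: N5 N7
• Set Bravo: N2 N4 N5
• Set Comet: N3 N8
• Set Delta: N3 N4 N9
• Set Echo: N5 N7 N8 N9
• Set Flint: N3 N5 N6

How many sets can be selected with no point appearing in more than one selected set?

2

Atlas, Comet are pairwise disjoint (Atlas={N5,N7}; Comet={N3,N8}).
Every remaining set overlaps one of these, and no 3 of the listed sets are pairwise disjoint, so 2 is the maximum.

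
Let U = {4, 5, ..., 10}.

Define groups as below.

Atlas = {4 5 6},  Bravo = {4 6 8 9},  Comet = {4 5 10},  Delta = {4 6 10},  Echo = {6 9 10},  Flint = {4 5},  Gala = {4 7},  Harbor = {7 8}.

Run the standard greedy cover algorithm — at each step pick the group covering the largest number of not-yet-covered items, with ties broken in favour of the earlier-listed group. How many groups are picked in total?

3

Greedy: pick Bravo (covers 4 new) → pick Comet (covers 2 new) → pick Gala (covers 1 new). Total picks: 3.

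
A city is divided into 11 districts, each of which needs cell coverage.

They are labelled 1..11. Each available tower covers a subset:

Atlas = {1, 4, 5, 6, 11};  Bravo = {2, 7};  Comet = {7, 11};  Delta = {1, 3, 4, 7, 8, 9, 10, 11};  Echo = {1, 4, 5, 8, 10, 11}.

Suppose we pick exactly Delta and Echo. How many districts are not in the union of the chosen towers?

Union of Delta, Echo = {1, 3, 4, 5, 7, 8, 9, 10, 11}.
Not covered: 2, 6 — 2 districts.

2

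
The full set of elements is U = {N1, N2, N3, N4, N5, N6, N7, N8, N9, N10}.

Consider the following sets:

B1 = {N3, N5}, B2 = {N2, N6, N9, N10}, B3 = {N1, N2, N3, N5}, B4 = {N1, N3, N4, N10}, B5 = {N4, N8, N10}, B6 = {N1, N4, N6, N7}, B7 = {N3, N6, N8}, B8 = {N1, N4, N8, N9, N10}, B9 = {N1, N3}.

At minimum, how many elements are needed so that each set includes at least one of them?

Take H = {N3, N4, N6}. Each listed set contains at least one of these, so H is a hitting set of size 3.
No choice of 2 elements meets every set, so 3 is the minimum.

3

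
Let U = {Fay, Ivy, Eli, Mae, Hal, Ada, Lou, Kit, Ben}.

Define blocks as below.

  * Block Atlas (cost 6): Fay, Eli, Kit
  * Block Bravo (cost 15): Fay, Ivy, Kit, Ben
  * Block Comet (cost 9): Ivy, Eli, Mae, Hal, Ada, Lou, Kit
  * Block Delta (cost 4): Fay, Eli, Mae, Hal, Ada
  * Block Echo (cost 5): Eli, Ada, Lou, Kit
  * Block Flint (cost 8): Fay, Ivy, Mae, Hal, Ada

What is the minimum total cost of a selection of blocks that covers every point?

Bravo, Comet together cover every point (Bravo ∪ Comet = {Fay, Ivy, Eli, Mae, Hal, Ada, Lou, Kit, Ben}); total cost 15 + 9 = 24.
No covering selection has total cost below 24.

24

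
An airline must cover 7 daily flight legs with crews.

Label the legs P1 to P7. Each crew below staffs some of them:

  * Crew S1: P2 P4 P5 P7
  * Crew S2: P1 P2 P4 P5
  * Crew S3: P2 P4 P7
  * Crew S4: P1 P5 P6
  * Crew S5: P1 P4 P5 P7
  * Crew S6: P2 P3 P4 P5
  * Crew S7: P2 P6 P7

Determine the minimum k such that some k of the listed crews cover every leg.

3

Take {S2, S6, S7}. Their union is {P1, P2, P3, P4, P5, P6, P7}, which is all 7 legs.
Only S6 contains P3, so S6 is forced; the remaining 3 legs need at least 2 more crews (each remaining crew adds at most 2) — so at least 3 crews are needed, and 3 is optimal.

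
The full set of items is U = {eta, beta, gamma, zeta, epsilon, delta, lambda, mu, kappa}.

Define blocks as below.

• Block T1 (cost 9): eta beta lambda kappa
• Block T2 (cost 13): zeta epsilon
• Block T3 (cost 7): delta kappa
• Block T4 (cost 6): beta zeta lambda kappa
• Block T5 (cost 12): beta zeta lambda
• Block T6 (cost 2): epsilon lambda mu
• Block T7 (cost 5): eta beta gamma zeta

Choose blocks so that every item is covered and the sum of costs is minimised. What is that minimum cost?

14

T3, T6, T7 together cover every item (T3 ∪ T6 ∪ T7 = {eta, beta, gamma, zeta, epsilon, delta, lambda, mu, kappa}); total cost 7 + 2 + 5 = 14.
No covering selection has total cost below 14.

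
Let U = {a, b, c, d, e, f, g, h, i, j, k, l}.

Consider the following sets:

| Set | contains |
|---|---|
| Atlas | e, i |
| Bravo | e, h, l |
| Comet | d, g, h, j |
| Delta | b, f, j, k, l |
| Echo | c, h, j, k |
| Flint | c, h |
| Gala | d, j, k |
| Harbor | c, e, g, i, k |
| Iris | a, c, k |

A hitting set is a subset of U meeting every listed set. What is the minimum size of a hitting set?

3

T = {h, i, k} meets every set (each contains at least one member of T), and |T| = 3.
The sets Atlas, Comet, Iris are pairwise disjoint, so any hitting set needs a separate point for each — at least 3. Hence 3 is optimal.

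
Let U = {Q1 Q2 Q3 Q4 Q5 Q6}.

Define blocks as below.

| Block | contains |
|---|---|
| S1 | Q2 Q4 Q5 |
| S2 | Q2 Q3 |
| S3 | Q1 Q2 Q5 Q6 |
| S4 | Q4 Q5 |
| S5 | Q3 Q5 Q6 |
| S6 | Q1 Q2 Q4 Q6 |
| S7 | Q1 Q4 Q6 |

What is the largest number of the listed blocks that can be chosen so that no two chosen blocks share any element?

2

S2, S4 are pairwise disjoint (S2={Q2,Q3}; S4={Q4,Q5}).
Every remaining block overlaps one of these, and no 3 of the listed blocks are pairwise disjoint, so 2 is the maximum.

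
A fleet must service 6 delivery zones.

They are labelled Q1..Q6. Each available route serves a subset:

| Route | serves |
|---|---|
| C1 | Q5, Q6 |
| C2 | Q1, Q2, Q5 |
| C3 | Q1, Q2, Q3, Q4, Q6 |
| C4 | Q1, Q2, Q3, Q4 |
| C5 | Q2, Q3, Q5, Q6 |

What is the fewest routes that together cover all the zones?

C3 and C5 together: C3 ∪ C5 = {Q1, Q2, Q3, Q4, Q5, Q6} — every zone is covered.
No single route has all 6 zones (the largest, C3, has 5), so 2 is optimal.

2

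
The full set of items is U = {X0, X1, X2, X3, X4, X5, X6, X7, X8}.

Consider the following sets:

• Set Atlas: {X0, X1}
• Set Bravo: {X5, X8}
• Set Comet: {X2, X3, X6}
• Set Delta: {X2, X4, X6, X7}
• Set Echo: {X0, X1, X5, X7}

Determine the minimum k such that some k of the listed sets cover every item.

Take {Atlas, Bravo, Comet, Delta}. Their union is {X0, X1, X2, X3, X4, X5, X6, X7, X8}, which is all 9 items.
No 3 of the 5 sets cover everything (all 10 combinations miss at least one item), so 4 is optimal.

4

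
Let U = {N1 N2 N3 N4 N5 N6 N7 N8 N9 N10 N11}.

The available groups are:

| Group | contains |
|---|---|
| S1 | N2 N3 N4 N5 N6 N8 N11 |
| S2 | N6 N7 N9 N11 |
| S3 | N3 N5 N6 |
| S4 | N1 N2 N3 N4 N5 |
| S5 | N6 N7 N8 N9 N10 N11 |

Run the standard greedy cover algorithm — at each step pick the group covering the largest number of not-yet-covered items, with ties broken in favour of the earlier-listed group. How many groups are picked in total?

Greedy: pick S1 (covers 7 new) → pick S5 (covers 3 new) → pick S4 (covers 1 new). Total picks: 3.
(The true minimum cover uses only 2 groups, so greedy is not optimal here.)

3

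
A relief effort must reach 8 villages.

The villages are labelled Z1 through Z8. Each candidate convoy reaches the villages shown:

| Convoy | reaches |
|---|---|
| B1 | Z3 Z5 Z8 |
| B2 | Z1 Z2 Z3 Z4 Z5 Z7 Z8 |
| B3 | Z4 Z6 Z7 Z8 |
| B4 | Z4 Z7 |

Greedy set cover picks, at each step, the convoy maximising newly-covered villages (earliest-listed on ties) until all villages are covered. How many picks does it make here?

Greedy: pick B2 (covers 7 new) → pick B3 (covers 1 new). Total picks: 2.

2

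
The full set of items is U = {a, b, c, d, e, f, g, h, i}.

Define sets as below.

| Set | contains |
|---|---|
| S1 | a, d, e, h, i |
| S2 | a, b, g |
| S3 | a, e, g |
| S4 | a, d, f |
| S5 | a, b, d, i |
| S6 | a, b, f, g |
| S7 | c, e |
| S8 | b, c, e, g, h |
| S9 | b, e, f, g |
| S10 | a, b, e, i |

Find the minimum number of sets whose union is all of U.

S5, S8, and S9 cover everything between them: the union {a, b, c, d, e, f, g, h, i} is all of U.
No 2 of the 10 sets cover everything (all 45 combinations miss at least one item), so 3 is optimal.

3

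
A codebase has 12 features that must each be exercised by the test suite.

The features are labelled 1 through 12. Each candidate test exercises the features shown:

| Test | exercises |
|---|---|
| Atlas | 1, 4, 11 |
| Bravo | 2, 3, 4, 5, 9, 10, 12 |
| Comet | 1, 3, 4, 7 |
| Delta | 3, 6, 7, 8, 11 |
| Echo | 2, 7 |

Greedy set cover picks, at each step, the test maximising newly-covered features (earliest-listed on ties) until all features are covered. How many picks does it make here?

3

Greedy: pick Bravo (covers 7 new) → pick Delta (covers 4 new) → pick Atlas (covers 1 new). Total picks: 3.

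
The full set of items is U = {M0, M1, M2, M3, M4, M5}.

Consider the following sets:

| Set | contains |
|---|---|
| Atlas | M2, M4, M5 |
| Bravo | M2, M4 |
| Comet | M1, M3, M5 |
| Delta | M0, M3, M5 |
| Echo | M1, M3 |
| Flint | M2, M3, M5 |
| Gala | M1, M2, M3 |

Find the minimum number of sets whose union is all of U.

3

Atlas and Comet and Delta together: Atlas ∪ Comet ∪ Delta = {M0, M1, M2, M3, M4, M5} — every item is covered.
Only Delta contains M0, so Delta is forced; the remaining 3 items need at least 2 more sets (each remaining set adds at most 2) — so at least 3 sets are needed, and 3 is optimal.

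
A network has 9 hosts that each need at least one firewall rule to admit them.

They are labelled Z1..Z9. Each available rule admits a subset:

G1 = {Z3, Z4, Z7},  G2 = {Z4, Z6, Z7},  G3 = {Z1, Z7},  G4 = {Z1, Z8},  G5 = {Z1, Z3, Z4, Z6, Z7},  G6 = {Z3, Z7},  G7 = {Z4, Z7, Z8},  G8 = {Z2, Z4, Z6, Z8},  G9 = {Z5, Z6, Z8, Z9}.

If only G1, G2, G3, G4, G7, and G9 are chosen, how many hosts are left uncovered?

Union of G1, G2, G3, G4, G7, G9 = {Z1, Z3, Z4, Z5, Z6, Z7, Z8, Z9}.
Not covered: Z2 — 1 host.

1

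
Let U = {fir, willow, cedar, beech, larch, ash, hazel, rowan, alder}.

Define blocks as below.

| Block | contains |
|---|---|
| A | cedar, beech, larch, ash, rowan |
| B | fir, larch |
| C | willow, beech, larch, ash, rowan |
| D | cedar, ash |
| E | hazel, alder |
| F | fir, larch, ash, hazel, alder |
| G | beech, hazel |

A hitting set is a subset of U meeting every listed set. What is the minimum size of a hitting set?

3

The 3 elements {cedar, larch, hazel} hit every block.
The blocks B, D, E are pairwise disjoint, so any hitting set needs a separate element for each — at least 3. Hence 3 is optimal.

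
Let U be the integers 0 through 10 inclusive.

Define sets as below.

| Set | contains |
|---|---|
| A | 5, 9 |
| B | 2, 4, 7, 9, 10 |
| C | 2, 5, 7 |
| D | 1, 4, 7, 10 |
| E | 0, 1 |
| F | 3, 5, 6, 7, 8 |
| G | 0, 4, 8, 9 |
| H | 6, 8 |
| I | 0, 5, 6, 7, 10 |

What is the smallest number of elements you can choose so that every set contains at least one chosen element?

The 4 elements {0, 5, 7, 8} hit every set.
No choice of 3 elements meets every set, so 4 is the minimum.

4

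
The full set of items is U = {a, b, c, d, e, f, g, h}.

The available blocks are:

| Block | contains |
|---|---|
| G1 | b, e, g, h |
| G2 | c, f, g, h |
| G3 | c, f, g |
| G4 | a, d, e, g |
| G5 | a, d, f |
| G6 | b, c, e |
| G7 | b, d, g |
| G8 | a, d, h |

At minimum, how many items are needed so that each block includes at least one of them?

T = {a, b, f} meets every block (each contains at least one member of T), and |T| = 3.
No choice of 2 items meets every block, so 3 is the minimum.

3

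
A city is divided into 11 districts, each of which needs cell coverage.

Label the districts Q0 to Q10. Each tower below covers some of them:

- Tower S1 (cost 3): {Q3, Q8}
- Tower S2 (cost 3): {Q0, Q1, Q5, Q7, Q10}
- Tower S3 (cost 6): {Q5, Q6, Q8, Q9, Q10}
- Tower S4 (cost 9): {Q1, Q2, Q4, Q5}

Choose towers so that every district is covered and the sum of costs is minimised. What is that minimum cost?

S1, S2, S3, S4 together cover every district (S1 ∪ S2 ∪ S3 ∪ S4 = {Q0, Q1, Q2, Q3, Q4, Q5, Q6, Q7, Q8, Q9, Q10}); total cost 3 + 3 + 6 + 9 = 21.
No covering selection has total cost below 21.

21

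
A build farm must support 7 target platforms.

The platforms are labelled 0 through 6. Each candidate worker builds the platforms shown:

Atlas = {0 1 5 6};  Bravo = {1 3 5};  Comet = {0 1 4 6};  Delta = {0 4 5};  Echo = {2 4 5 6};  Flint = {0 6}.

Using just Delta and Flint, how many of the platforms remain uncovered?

Union of Delta, Flint = {0, 4, 5, 6}.
Not covered: 1, 2, 3 — 3 platforms.

3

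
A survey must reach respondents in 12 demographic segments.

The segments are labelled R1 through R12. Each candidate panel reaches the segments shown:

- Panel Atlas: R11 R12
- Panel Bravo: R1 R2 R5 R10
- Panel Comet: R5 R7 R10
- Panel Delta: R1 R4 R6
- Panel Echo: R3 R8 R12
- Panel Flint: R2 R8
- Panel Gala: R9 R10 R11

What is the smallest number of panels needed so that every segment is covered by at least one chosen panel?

Take {Bravo, Comet, Delta, Echo, Gala}. Their union is {R1, R2, R3, R4, R5, R6, R7, R8, R9, R10, R11, R12}, which is all 12 segments.
No 4 of the 7 panels cover everything (all 35 combinations miss at least one segment), so 5 is optimal.

5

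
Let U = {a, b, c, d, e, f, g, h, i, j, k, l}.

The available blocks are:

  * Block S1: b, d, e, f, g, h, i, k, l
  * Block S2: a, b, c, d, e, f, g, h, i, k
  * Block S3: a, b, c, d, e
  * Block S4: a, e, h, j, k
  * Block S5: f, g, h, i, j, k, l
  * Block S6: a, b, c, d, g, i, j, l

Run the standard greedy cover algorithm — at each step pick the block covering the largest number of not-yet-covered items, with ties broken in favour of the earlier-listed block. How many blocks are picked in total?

2

Greedy: pick S2 (covers 10 new) → pick S5 (covers 2 new). Total picks: 2.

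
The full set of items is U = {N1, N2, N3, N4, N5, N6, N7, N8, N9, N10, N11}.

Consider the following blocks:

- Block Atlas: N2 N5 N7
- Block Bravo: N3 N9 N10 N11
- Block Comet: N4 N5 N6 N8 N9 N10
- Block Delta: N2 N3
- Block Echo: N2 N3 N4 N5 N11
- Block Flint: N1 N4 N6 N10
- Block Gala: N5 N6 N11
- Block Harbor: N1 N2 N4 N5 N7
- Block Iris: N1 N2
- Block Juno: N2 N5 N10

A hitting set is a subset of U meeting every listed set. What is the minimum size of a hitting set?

The 3 items {N2, N3, N6} hit every block.
No choice of 2 items meets every block, so 3 is the minimum.

3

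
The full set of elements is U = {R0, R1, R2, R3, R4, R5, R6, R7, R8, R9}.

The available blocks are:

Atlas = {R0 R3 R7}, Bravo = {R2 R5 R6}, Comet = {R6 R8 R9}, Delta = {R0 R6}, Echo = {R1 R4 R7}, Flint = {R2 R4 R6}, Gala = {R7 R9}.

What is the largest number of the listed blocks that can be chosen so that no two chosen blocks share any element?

Bravo, Echo are pairwise disjoint (Bravo={R2,R5,R6}; Echo={R1,R4,R7}).
Every remaining block overlaps one of these, and no 3 of the listed blocks are pairwise disjoint, so 2 is the maximum.

2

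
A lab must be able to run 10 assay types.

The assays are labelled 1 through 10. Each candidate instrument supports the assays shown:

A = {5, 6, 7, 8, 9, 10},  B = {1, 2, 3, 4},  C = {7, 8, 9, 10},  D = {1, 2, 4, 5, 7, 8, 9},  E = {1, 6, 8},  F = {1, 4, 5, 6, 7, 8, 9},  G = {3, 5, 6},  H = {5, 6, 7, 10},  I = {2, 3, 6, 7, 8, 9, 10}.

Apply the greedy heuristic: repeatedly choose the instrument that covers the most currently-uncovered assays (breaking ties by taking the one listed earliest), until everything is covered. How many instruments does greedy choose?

Greedy: pick D (covers 7 new) → pick I (covers 3 new). Total picks: 2.

2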